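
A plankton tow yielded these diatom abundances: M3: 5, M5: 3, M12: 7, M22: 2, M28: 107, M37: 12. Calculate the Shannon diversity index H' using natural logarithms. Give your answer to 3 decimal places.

0.823

Total N = 5+3+7+2+107+12 = 136, so the proportions are 0.03676, 0.02206, 0.05147, 0.01471, 0.78676, 0.08824 (working shown to 5 dp, full precision carried).
Each pᵢ ln pᵢ term: 0.03676×(-3.30322)=-0.12144, 0.02206×(-3.81404)=-0.08413, 0.05147×(-2.96674)=-0.15270, 0.01471×(-4.21951)=-0.06205, 0.78676×(-0.23983)=-0.18869, 0.08824×(-2.42775)=-0.21421.
Sum = -0.82323, so H' = 0.823.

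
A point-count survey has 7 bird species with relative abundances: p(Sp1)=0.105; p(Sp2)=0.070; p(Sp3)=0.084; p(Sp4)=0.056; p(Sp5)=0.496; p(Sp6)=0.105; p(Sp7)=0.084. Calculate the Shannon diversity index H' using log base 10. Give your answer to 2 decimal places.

Each pᵢ log₁₀ pᵢ term (working shown to 4 dp, full precision carried): 0.105×(-0.9788)=-0.1028, 0.07×(-1.1549)=-0.0808, 0.084×(-1.0757)=-0.0904, 0.056×(-1.2518)=-0.0701, 0.496×(-0.3045)=-0.1510, 0.105×(-0.9788)=-0.1028, 0.084×(-1.0757)=-0.0904.
Sum = -0.6883, so H' = 0.69.

0.69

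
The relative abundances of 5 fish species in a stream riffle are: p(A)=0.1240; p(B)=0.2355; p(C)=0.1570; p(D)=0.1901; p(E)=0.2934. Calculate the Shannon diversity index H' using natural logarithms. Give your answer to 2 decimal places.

Each pᵢ ln pᵢ term (working shown to 4 dp, full precision carried): 0.124×(-2.0875)=-0.2588, 0.2355×(-1.4460)=-0.3405, 0.157×(-1.8515)=-0.2907, 0.1901×(-1.6602)=-0.3156, 0.2934×(-1.2262)=-0.3598.
Sum = -1.5655, so H' = 1.57.

1.57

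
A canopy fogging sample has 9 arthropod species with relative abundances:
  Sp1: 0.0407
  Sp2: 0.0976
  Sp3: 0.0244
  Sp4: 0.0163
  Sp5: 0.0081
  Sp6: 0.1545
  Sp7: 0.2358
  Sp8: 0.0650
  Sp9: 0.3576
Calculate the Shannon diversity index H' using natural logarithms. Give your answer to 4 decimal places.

Each pᵢ ln pᵢ term (working shown to 6 dp, full precision carried): 0.0407×(-3.201527)=-0.130302, 0.0976×(-2.326878)=-0.227103, 0.0244×(-3.713172)=-0.090601, 0.0163×(-4.116590)=-0.067100, 0.0081×(-4.815891)=-0.039009, 0.1545×(-1.867561)=-0.288538, 0.2358×(-1.444771)=-0.340677, 0.065×(-2.733368)=-0.177669, 0.3576×(-1.028340)=-0.367734.
Sum = -1.728735, so H' = 1.7287.

1.7287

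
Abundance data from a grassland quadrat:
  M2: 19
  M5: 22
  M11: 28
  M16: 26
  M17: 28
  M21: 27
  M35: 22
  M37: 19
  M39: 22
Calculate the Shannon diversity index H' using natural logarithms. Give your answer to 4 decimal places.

Total N = 19+22+28+26+28+27+22+19+22 = 213, so the proportions are 0.0892019, 0.1032864, 0.1314554, 0.1220657, 0.1314554, 0.1267606, 0.1032864, 0.0892019, 0.1032864 (working shown to 7 dp, full precision carried).
Each pᵢ ln pᵢ term: 0.0892019×(-2.4168532)=-0.2155878, 0.1032864×(-2.2702497)=-0.2344859, 0.1314554×(-2.0290877)=-0.2667345, 0.1220657×(-2.1031956)=-0.2567281, 0.1314554×(-2.0290877)=-0.2667345, 0.1267606×(-2.0654553)=-0.2618183, 0.1032864×(-2.2702497)=-0.2344859, 0.0892019×(-2.4168532)=-0.2155878, 0.1032864×(-2.2702497)=-0.2344859.
Sum = -2.1866488, so H' = 2.1866.

2.1866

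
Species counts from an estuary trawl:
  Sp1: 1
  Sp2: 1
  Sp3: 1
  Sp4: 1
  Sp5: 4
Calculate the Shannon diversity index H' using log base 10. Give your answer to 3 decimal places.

Total N = 1+1+1+1+4 = 8, so the proportions are 0.125, 0.125, 0.125, 0.125, 0.5 (working shown to 5 dp, full precision carried).
Each pᵢ log₁₀ pᵢ term: 0.125×(-0.90309)=-0.11289, 0.125×(-0.90309)=-0.11289, 0.125×(-0.90309)=-0.11289, 0.125×(-0.90309)=-0.11289, 0.5×(-0.30103)=-0.15051.
Sum = -0.60206, so H' = 0.602.

0.602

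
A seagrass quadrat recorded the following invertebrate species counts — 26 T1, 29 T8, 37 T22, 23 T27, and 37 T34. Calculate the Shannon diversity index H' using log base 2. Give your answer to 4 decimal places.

2.2964

Total N = 26+29+37+23+37 = 152, so the proportions are 0.171053, 0.190789, 0.243421, 0.151316, 0.243421 (working shown to 6 dp, full precision carried).
Each pᵢ log₂ pᵢ term: 0.171053×(-2.547488)=-0.435754, 0.190789×(-2.389947)=-0.455977, 0.243421×(-2.038474)=-0.496208, 0.151316×(-2.724366)=-0.412240, 0.243421×(-2.038474)=-0.496208.
Sum = -2.296386, so H' = 2.2964.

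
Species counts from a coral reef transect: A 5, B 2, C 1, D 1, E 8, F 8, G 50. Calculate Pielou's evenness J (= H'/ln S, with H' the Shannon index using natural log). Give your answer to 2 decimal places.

0.59

Total N = 5+2+1+1+8+8+50 = 75, so the proportions are 0.0667, 0.0267, 0.0133, 0.0133, 0.1067, 0.1067, 0.6667 (working shown to 4 dp, full precision carried).
H' = −Σ pᵢ ln pᵢ = −((-0.1805) + (-0.0966) + (-0.0576) + (-0.0576) + (-0.2387) + (-0.2387) + (-0.2703)) = 1.1401.
With S = 7 species, ln S = 1.9459, so J = 1.1401/1.9459 = 0.5859, i.e. 0.59 to 2 decimal places.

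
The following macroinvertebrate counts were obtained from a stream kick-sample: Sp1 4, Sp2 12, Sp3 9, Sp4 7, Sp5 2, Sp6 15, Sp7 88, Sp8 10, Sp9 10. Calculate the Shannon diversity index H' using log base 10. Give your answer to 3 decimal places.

0.672

Total N = 4+12+9+7+2+15+88+10+10 = 157, so the proportions are 0.02548, 0.07643, 0.05732, 0.04459, 0.01274, 0.09554, 0.56051, 0.06369, 0.06369 (working shown to 5 dp, full precision carried).
Each pᵢ log₁₀ pᵢ term: 0.02548×(-1.59384)=-0.04061, 0.07643×(-1.11672)=-0.08535, 0.05732×(-1.24166)=-0.07118, 0.04459×(-1.35080)=-0.06023, 0.01274×(-1.89487)=-0.02414, 0.09554×(-1.01981)=-0.09743, 0.56051×(-0.25142)=-0.14092, 0.06369×(-1.19590)=-0.07617, 0.06369×(-1.19590)=-0.07617.
Sum = -0.67220, so H' = 0.672.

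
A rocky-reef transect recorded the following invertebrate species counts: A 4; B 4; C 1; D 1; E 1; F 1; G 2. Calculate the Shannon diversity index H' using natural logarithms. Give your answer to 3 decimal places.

Total N = 4+4+1+1+1+1+2 = 14, so the proportions are 0.28571, 0.28571, 0.07143, 0.07143, 0.07143, 0.07143, 0.14286 (working shown to 5 dp, full precision carried).
Each pᵢ ln pᵢ term: 0.28571×(-1.25276)=-0.35793, 0.28571×(-1.25276)=-0.35793, 0.07143×(-2.63906)=-0.18850, 0.07143×(-2.63906)=-0.18850, 0.07143×(-2.63906)=-0.18850, 0.07143×(-2.63906)=-0.18850, 0.14286×(-1.94591)=-0.27799.
Sum = -1.74787, so H' = 1.748.

1.748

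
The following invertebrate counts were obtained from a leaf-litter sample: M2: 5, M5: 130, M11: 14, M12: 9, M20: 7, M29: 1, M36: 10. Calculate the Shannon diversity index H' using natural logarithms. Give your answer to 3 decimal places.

Total N = 5+130+14+9+7+1+10 = 176, so the proportions are 0.02841, 0.73864, 0.07955, 0.05114, 0.03977, 0.00568, 0.05682 (working shown to 5 dp, full precision carried).
Each pᵢ ln pᵢ term: 0.02841×(-3.56105)=-0.10117, 0.73864×(-0.30295)=-0.22377, 0.07955×(-2.53143)=-0.20136, 0.05114×(-2.97326)=-0.15204, 0.03977×(-3.22457)=-0.12825, 0.00568×(-5.17048)=-0.02938, 0.05682×(-2.86790)=-0.16295.
Sum = -0.99892, so H' = 0.999.

0.999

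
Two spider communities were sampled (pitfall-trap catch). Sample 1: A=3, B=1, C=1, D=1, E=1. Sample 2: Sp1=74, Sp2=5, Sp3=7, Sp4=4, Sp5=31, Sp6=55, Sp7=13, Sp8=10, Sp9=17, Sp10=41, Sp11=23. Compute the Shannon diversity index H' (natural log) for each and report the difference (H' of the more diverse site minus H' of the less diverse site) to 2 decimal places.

0.58

Sample 1: N=7, proportions 0.4286, 0.1429, 0.1429, 0.1429, 0.1429, giving H' = 1.4751 (working shown to 4 dp, full precision carried).
Sample 2: N=280, proportions 0.2643, 0.0179, 0.025, 0.0143, 0.1107, 0.1964, 0.0464, 0.0357, 0.0607, 0.1464, 0.0821, giving H' = 2.0581.
Difference = |1.4751 − 2.0581| = 0.5830, i.e. 0.58 to 2 decimal places.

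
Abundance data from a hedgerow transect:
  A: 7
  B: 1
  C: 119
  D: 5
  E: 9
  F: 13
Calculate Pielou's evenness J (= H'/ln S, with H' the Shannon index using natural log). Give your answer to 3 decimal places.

Total N = 7+1+119+5+9+13 = 154, so the proportions are 0.04545, 0.00649, 0.77273, 0.03247, 0.05844, 0.08442 (working shown to 5 dp, full precision carried).
H' = −Σ pᵢ ln pᵢ = −((-0.14050) + (-0.03271) + (-0.19923) + (-0.11128) + (-0.16596) + (-0.20868)) = 0.85836.
With S = 6 species, ln S = 1.79176, so J = 0.85836/1.79176 = 0.47906, i.e. 0.479 to 3 decimal places.

0.479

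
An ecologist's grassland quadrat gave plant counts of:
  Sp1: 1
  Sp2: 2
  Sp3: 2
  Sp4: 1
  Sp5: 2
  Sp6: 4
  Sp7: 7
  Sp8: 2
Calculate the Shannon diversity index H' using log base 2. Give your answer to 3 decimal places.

Total N = 1+2+2+1+2+4+7+2 = 21, so the proportions are 0.04762, 0.09524, 0.09524, 0.04762, 0.09524, 0.19048, 0.33333, 0.09524 (working shown to 5 dp, full precision carried).
Each pᵢ log₂ pᵢ term: 0.04762×(-4.39232)=-0.20916, 0.09524×(-3.39232)=-0.32308, 0.09524×(-3.39232)=-0.32308, 0.04762×(-4.39232)=-0.20916, 0.09524×(-3.39232)=-0.32308, 0.19048×(-2.39232)=-0.45568, 0.33333×(-1.58496)=-0.52832, 0.09524×(-3.39232)=-0.32308.
Sum = -2.69463, so H' = 2.695.

2.695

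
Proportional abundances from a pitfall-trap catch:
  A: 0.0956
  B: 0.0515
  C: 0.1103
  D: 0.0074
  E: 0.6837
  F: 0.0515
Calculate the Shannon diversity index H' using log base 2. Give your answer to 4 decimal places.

Each pᵢ log₂ pᵢ term (working shown to 6 dp, full precision carried): 0.0956×(-3.386846)=-0.323782, 0.0515×(-4.279284)=-0.220383, 0.1103×(-3.180495)=-0.350809, 0.0074×(-7.078259)=-0.052379, 0.6837×(-0.548565)=-0.375054, 0.0515×(-4.279284)=-0.220383.
Sum = -1.542790, so H' = 1.5428.

1.5428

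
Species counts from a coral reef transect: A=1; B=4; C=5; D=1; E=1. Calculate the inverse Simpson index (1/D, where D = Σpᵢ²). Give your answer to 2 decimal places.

Total N = 1+4+5+1+1 = 12, so the proportions are 0.083333, 0.333333, 0.416667, 0.083333, 0.083333 (working shown to 6 dp, full precision carried).
D = 0.083333² + 0.333333² + 0.416667² + 0.083333² + 0.083333² = 0.006944 + 0.111111 + 0.173611 + 0.006944 + 0.006944 = 0.305556.
So 1/D = 3.2727, i.e. 3.27 to 2 decimal places.

3.27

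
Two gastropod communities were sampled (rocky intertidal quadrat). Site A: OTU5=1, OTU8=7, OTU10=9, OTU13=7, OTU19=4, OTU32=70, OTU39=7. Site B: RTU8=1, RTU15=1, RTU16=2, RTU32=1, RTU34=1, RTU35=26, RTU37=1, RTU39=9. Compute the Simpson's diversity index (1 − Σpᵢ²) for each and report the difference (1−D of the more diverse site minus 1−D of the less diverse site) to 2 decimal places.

Site A: N=105, proportions 0.00952, 0.06667, 0.08571, 0.06667, 0.0381, 0.66667, 0.06667, giving 1−D = 0.53333 (working shown to 5 dp, full precision carried).
Site B: N=42, proportions 0.02381, 0.02381, 0.04762, 0.02381, 0.02381, 0.61905, 0.02381, 0.21429, giving 1−D = 0.56576.
Difference = |0.53333 − 0.56576| = 0.03243, i.e. 0.03 to 2 decimal places.

0.03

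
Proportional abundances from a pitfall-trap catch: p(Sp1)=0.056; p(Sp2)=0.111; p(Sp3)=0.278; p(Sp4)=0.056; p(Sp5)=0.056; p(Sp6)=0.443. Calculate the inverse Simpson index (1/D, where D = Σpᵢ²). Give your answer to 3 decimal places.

D = 0.056² + 0.111² + 0.278² + 0.056² + 0.056² + 0.443² = 0.0031360 + 0.0123210 + 0.0772840 + 0.0031360 + 0.0031360 + 0.1962490 = 0.2952620 (working shown to 7 dp, full precision carried).
So 1/D = 3.38682, i.e. 3.387 to 3 decimal places.

3.387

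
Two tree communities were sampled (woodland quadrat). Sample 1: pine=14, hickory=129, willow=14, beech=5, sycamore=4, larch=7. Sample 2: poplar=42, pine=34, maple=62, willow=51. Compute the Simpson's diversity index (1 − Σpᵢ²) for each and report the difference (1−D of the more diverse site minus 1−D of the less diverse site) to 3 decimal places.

0.310

Sample 1: N=173, proportions 0.08092, 0.74566, 0.08092, 0.0289, 0.02312, 0.04046, giving 1−D = 0.42788 (working shown to 5 dp, full precision carried).
Sample 2: N=189, proportions 0.22222, 0.17989, 0.32804, 0.26984, giving 1−D = 0.73783.
Difference = |0.42788 − 0.73783| = 0.30995, i.e. 0.310 to 3 decimal places.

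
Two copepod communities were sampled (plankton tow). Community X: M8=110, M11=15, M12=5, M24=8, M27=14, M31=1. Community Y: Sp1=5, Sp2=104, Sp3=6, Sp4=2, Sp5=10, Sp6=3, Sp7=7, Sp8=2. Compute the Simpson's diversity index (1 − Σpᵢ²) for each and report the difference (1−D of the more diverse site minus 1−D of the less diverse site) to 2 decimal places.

Community X: N=153, proportions 0.71895, 0.09804, 0.03268, 0.05229, 0.0915, 0.00654, giving 1−D = 0.46128 (working shown to 5 dp, full precision carried).
Community Y: N=139, proportions 0.03597, 0.7482, 0.04317, 0.01439, 0.07194, 0.02158, 0.05036, 0.01439, giving 1−D = 0.42845.
Difference = |0.46128 − 0.42845| = 0.03283, i.e. 0.03 to 2 decimal places.

0.03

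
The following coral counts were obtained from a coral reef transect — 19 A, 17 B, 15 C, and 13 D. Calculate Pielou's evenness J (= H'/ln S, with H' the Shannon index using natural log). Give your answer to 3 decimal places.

0.993

Total N = 19+17+15+13 = 64, so the proportions are 0.29688, 0.26562, 0.23438, 0.20312 (working shown to 5 dp, full precision carried).
H' = −Σ pᵢ ln pᵢ = −((-0.36054) + (-0.35213) + (-0.34004) + (-0.32377)) = 1.37648.
With S = 4 species, ln S = 1.38629, so J = 1.37648/1.38629 = 0.99292, i.e. 0.993 to 3 decimal places.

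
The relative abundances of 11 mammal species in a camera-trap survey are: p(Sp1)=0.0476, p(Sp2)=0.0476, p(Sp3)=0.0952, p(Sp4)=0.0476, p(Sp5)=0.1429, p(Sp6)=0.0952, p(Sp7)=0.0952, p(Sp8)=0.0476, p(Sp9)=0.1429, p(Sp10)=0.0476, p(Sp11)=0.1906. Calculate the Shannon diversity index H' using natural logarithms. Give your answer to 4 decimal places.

2.2683

Each pᵢ ln pᵢ term (working shown to 6 dp, full precision carried): 0.0476×(-3.044923)=-0.144938, 0.0476×(-3.044923)=-0.144938, 0.0952×(-2.351775)=-0.223889, 0.0476×(-3.044923)=-0.144938, 0.1429×(-1.945610)=-0.278028, 0.0952×(-2.351775)=-0.223889, 0.0952×(-2.351775)=-0.223889, 0.0476×(-3.044923)=-0.144938, 0.1429×(-1.945610)=-0.278028, 0.0476×(-3.044923)=-0.144938, 0.1906×(-1.657578)=-0.315934.
Sum = -2.268348, so H' = 2.2683.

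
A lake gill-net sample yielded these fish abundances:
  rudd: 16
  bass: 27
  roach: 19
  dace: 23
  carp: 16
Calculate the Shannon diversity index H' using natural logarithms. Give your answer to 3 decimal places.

1.588

Total N = 16+27+19+23+16 = 101, so the proportions are 0.15842, 0.26733, 0.18812, 0.22772, 0.15842 (working shown to 5 dp, full precision carried).
Each pᵢ ln pᵢ term: 0.15842×(-1.84253)=-0.29189, 0.26733×(-1.31928)=-0.35268, 0.18812×(-1.67068)=-0.31429, 0.22772×(-1.47963)=-0.33694, 0.15842×(-1.84253)=-0.29189.
Sum = -1.58768, so H' = 1.588.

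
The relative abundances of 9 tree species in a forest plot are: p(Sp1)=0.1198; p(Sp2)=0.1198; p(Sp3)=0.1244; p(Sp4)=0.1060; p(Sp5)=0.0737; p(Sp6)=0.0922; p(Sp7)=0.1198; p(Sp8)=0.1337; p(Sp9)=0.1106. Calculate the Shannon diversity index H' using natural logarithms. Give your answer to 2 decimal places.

2.18

Each pᵢ ln pᵢ term (working shown to 4 dp, full precision carried): 0.1198×(-2.1219)=-0.2542, 0.1198×(-2.1219)=-0.2542, 0.1244×(-2.0843)=-0.2593, 0.106×(-2.2443)=-0.2379, 0.0737×(-2.6078)=-0.1922, 0.0922×(-2.3838)=-0.2198, 0.1198×(-2.1219)=-0.2542, 0.1337×(-2.0122)=-0.2690, 0.1106×(-2.2018)=-0.2435.
Sum = -2.1843, so H' = 2.18.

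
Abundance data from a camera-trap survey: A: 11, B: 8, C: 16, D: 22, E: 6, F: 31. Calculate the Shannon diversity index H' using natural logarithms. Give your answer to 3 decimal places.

1.643

Total N = 11+8+16+22+6+31 = 94, so the proportions are 0.117021, 0.085106, 0.170213, 0.234043, 0.06383, 0.329787 (working shown to 6 dp, full precision carried).
Each pᵢ ln pᵢ term: 0.117021×(-2.145400)=-0.251057, 0.085106×(-2.463853)=-0.209690, 0.170213×(-1.770706)=-0.301397, 0.234043×(-1.452252)=-0.339889, 0.06383×(-2.751535)=-0.175630, 0.329787×(-1.109308)=-0.365835.
Sum = -1.643498, so H' = 1.643.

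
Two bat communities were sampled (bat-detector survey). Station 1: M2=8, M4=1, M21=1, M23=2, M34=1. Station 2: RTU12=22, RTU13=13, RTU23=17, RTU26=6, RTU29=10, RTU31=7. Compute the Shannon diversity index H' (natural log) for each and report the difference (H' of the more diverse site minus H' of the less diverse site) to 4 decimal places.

Station 1: N=13, proportions 0.615385, 0.076923, 0.076923, 0.153846, 0.076923, giving H' = 1.178655 (working shown to 6 dp, full precision carried).
Station 2: N=75, proportions 0.293333, 0.173333, 0.226667, 0.08, 0.133333, 0.093333, giving H' = 1.692026.
Difference = |1.178655 − 1.692026| = 0.513371, i.e. 0.5134 to 4 decimal places.

0.5134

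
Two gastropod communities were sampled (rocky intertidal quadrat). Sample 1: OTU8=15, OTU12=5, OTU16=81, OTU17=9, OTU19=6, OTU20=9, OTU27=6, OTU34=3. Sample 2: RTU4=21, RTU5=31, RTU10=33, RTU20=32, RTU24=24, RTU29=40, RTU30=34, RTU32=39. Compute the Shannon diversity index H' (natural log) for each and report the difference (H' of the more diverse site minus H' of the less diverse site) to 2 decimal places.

0.66

Sample 1: N=134, proportions 0.1119, 0.0373, 0.6045, 0.0672, 0.0448, 0.0672, 0.0448, 0.0224, giving H' = 1.3981 (working shown to 4 dp, full precision carried).
Sample 2: N=254, proportions 0.0827, 0.122, 0.1299, 0.126, 0.0945, 0.1575, 0.1339, 0.1535, giving H' = 2.0599.
Difference = |1.3981 − 2.0599| = 0.6618, i.e. 0.66 to 2 decimal places.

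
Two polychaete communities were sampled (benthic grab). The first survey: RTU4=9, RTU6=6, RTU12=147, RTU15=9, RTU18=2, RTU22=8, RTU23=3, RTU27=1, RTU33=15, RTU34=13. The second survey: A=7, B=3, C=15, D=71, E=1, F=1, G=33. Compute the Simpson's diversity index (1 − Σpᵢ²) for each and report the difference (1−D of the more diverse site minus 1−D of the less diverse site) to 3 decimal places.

The first survey: N=213, proportions 0.04225, 0.02817, 0.69014, 0.04225, 0.00939, 0.03756, 0.01408, 0.00469, 0.07042, 0.06103, giving 1−D = 0.50894 (working shown to 5 dp, full precision carried).
The second survey: N=131, proportions 0.05344, 0.0229, 0.1145, 0.54198, 0.00763, 0.00763, 0.25191, giving 1−D = 0.62619.
Difference = |0.50894 − 0.62619| = 0.11725, i.e. 0.117 to 3 decimal places.

0.117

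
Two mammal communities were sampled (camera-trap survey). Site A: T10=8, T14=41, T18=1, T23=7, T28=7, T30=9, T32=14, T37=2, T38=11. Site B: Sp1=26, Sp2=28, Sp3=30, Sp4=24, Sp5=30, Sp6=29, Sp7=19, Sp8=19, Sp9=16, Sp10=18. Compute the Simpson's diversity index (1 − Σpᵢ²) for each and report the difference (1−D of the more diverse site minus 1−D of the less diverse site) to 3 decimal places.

Site A: N=100, proportions 0.08, 0.41, 0.01, 0.07, 0.07, 0.09, 0.14, 0.02, 0.11, giving 1−D = 0.77540 (working shown to 5 dp, full precision carried).
Site B: N=239, proportions 0.10879, 0.11715, 0.12552, 0.10042, 0.12552, 0.12134, 0.0795, 0.0795, 0.06695, 0.07531, giving 1−D = 0.89533.
Difference = |0.77540 − 0.89533| = 0.11993, i.e. 0.120 to 3 decimal places.

0.120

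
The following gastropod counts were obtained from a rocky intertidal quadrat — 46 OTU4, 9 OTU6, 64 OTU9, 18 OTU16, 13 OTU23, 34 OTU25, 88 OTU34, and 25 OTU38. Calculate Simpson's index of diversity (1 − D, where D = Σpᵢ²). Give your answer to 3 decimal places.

Total N = 46+9+64+18+13+34+88+25 = 297, so the proportions are 0.15488, 0.0303, 0.21549, 0.06061, 0.04377, 0.11448, 0.2963, 0.08418 (working shown to 5 dp, full precision carried).
D = 0.15488² + 0.0303² + 0.21549² + 0.06061² + 0.04377² + 0.11448² + 0.2963² + 0.08418² = 0.02399 + 0.00092 + 0.04644 + 0.00367 + 0.00192 + 0.01311 + 0.08779 + 0.00709 = 0.18491.
So 1 − D = 0.81509, i.e. 0.815 to 3 decimal places.

0.815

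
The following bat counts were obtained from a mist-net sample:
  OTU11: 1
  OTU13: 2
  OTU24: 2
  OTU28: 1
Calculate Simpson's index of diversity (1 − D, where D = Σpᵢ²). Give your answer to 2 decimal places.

Total N = 1+2+2+1 = 6, so the proportions are 0.1667, 0.3333, 0.3333, 0.1667 (working shown to 4 dp, full precision carried).
D = 0.1667² + 0.3333² + 0.3333² + 0.1667² = 0.0278 + 0.1111 + 0.1111 + 0.0278 = 0.2778.
So 1 − D = 0.7222, i.e. 0.72 to 2 decimal places.

0.72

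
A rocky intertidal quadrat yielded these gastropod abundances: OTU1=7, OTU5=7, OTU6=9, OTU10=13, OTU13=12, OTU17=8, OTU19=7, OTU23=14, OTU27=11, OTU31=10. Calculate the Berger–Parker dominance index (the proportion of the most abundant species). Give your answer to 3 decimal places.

Total N = 7+7+9+13+12+8+7+14+11+10 = 98, so the proportions are 0.07143, 0.07143, 0.09184, 0.13265, 0.12245, 0.08163, 0.07143, 0.14286, 0.11224, 0.10204 (working shown to 5 dp, full precision carried).
The largest proportion is 0.14286, i.e. d = 0.143 to 3 decimal places.

0.143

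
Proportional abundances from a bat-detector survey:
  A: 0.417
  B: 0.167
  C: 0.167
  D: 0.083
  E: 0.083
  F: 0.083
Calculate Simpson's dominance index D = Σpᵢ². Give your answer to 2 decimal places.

D = 0.417² + 0.167² + 0.167² + 0.083² + 0.083² + 0.083² = 0.1739 + 0.0279 + 0.0279 + 0.0069 + 0.0069 + 0.0069 = 0.2503 (working shown to 4 dp, full precision carried).
To 2 decimal places, D = 0.25.

0.25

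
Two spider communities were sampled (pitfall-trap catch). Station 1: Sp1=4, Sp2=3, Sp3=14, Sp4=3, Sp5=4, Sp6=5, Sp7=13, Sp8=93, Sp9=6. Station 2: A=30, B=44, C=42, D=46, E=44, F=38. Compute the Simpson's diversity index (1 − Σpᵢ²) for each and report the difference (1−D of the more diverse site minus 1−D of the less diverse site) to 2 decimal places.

0.26

Station 1: N=145, proportions 0.0276, 0.0207, 0.0966, 0.0207, 0.0276, 0.0345, 0.0897, 0.6414, 0.0414, giving 1−D = 0.5660 (working shown to 4 dp, full precision carried).
Station 2: N=244, proportions 0.123, 0.1803, 0.1721, 0.1885, 0.1803, 0.1557, giving 1−D = 0.8304.
Difference = |0.5660 − 0.8304| = 0.2644, i.e. 0.26 to 2 decimal places.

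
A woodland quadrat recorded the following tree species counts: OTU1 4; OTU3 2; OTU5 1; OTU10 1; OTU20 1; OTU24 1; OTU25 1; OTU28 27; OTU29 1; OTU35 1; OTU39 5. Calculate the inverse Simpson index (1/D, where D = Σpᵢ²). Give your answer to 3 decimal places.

Total N = 4+2+1+1+1+1+1+27+1+1+5 = 45, so the proportions are 0.088889, 0.044444, 0.022222, 0.022222, 0.022222, 0.022222, 0.022222, 0.6, 0.022222, 0.022222, 0.111111 (working shown to 6 dp, full precision carried).
D = 0.088889² + 0.044444² + 0.022222² + 0.022222² + 0.022222² + 0.022222² + 0.022222² + 0.6² + 0.022222² + 0.022222² + 0.111111² = 0.007901 + 0.001975 + 0.000494 + 0.000494 + 0.000494 + 0.000494 + 0.000494 + 0.360000 + 0.000494 + 0.000494 + 0.012346 = 0.385679.
So 1/D = 2.59283, i.e. 2.593 to 3 decimal places.

2.593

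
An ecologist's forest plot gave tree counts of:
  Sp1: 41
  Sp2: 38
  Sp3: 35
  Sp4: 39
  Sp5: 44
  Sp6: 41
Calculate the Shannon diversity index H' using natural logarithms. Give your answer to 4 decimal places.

1.7892

Total N = 41+38+35+39+44+41 = 238, so the proportions are 0.172269, 0.159664, 0.147059, 0.163866, 0.184874, 0.172269 (working shown to 6 dp, full precision carried).
Each pᵢ ln pᵢ term: 0.172269×(-1.758699)=-0.302969, 0.159664×(-1.834685)=-0.292933, 0.147059×(-1.916923)=-0.281900, 0.163866×(-1.808709)=-0.296385, 0.184874×(-1.688081)=-0.312082, 0.172269×(-1.758699)=-0.302969.
Sum = -1.789239, so H' = 1.7892.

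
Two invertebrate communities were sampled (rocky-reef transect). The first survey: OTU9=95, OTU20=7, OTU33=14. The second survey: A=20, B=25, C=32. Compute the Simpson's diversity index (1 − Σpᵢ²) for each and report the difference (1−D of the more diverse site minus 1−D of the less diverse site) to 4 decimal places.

The first survey: N=116, proportions 0.818966, 0.060345, 0.12069, giving 1−D = 0.311088 (working shown to 6 dp, full precision carried).
The second survey: N=77, proportions 0.25974, 0.324675, 0.415584, giving 1−D = 0.654411.
Difference = |0.311088 − 0.654411| = 0.343323, i.e. 0.3433 to 4 decimal places.

0.3433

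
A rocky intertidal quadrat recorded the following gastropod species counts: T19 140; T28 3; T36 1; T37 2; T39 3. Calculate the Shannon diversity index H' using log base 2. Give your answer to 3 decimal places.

0.443

Total N = 140+3+1+2+3 = 149, so the proportions are 0.9396, 0.02013, 0.00671, 0.01342, 0.02013 (working shown to 5 dp, full precision carried).
Each pᵢ log₂ pᵢ term: 0.9396×(-0.08989)=-0.08446, 0.02013×(-5.63421)=-0.11344, 0.00671×(-7.21917)=-0.04845, 0.01342×(-6.21917)=-0.08348, 0.02013×(-5.63421)=-0.11344.
Sum = -0.44327, so H' = 0.443.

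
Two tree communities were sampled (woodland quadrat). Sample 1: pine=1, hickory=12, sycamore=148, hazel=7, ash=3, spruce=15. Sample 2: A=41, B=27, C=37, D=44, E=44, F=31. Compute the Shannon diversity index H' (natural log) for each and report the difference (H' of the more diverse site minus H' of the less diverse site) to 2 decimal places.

1.00

Sample 1: N=186, proportions 0.0054, 0.0645, 0.7957, 0.0376, 0.0161, 0.0806, giving H' = 0.7798 (working shown to 4 dp, full precision carried).
Sample 2: N=224, proportions 0.183, 0.1205, 0.1652, 0.1964, 0.1964, 0.1384, giving H' = 1.7763.
Difference = |0.7798 − 1.7763| = 0.9965, i.e. 1.00 to 2 decimal places.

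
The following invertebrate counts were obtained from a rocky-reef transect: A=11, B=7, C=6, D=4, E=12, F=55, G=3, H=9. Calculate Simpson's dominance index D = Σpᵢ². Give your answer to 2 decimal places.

Total N = 11+7+6+4+12+55+3+9 = 107, so the proportions are 0.1028, 0.0654, 0.0561, 0.0374, 0.1121, 0.514, 0.028, 0.0841 (working shown to 4 dp, full precision carried).
D = 0.1028² + 0.0654² + 0.0561² + 0.0374² + 0.1121² + 0.514² + 0.028² + 0.0841² = 0.0106 + 0.0043 + 0.0031 + 0.0014 + 0.0126 + 0.2642 + 0.0008 + 0.0071 = 0.3040.
To 2 decimal places, D = 0.30.

0.30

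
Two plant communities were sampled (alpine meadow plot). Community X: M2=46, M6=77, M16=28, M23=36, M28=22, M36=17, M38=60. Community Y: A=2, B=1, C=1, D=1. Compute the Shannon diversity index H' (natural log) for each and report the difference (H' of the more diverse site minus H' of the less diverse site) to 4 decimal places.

0.4961

Community X: N=286, proportions 0.160839, 0.269231, 0.097902, 0.125874, 0.076923, 0.059441, 0.20979, giving H' = 1.828274 (working shown to 6 dp, full precision carried).
Community Y: N=5, proportions 0.4, 0.2, 0.2, 0.2, giving H' = 1.332179.
Difference = |1.828274 − 1.332179| = 0.496095, i.e. 0.4961 to 4 decimal places.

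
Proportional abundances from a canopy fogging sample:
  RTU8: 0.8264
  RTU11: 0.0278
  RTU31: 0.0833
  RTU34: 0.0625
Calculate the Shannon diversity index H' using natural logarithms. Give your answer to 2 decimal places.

0.64

Each pᵢ ln pᵢ term (working shown to 4 dp, full precision carried): 0.8264×(-0.1907)=-0.1576, 0.0278×(-3.5827)=-0.0996, 0.0833×(-2.4853)=-0.2070, 0.0625×(-2.7726)=-0.1733.
Sum = -0.6375, so H' = 0.64.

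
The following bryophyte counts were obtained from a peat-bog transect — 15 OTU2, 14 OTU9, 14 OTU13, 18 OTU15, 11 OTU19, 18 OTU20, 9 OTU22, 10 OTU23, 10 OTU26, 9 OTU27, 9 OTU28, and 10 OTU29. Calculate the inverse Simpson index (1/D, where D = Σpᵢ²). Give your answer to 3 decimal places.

11.202

Total N = 15+14+14+18+11+18+9+10+10+9+9+10 = 147, so the proportions are 0.10204082, 0.0952381, 0.0952381, 0.12244898, 0.07482993, 0.12244898, 0.06122449, 0.06802721, 0.06802721, 0.06122449, 0.06122449, 0.06802721 (working shown to 8 dp, full precision carried).
D = 0.10204082² + 0.0952381² + 0.0952381² + 0.12244898² + 0.07482993² + 0.12244898² + 0.06122449² + 0.06802721² + 0.06802721² + 0.06122449² + 0.06122449² + 0.06802721² = 0.01041233 + 0.00907029 + 0.00907029 + 0.01499375 + 0.00559952 + 0.01499375 + 0.00374844 + 0.00462770 + 0.00462770 + 0.00374844 + 0.00374844 + 0.00462770 = 0.08926836.
So 1/D = 11.20218, i.e. 11.202 to 3 decimal places.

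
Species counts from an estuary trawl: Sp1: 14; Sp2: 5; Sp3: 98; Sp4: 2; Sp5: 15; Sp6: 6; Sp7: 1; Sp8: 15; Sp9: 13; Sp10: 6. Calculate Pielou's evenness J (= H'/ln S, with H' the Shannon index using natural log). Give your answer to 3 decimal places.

0.675

Total N = 14+5+98+2+15+6+1+15+13+6 = 175, so the proportions are 0.08, 0.02857, 0.56, 0.01143, 0.08571, 0.03429, 0.00571, 0.08571, 0.07429, 0.03429 (working shown to 5 dp, full precision carried).
H' = −Σ pᵢ ln pᵢ = −((-0.20206) + (-0.10158) + (-0.32470) + (-0.05110) + (-0.21058) + (-0.11565) + (-0.02951) + (-0.21058) + (-0.19313) + (-0.11565)) = 1.55453.
With S = 10 species, ln S = 2.30259, so J = 1.55453/2.30259 = 0.67513, i.e. 0.675 to 3 decimal places.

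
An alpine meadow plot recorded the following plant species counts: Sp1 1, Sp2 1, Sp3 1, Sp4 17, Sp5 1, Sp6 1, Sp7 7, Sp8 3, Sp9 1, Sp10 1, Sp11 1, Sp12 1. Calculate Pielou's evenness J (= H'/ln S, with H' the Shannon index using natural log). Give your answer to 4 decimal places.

0.7146

Total N = 1+1+1+17+1+1+7+3+1+1+1+1 = 36, so the proportions are 0.027778, 0.027778, 0.027778, 0.472222, 0.027778, 0.027778, 0.194444, 0.083333, 0.027778, 0.027778, 0.027778, 0.027778 (working shown to 6 dp, full precision carried).
H' = −Σ pᵢ ln pᵢ = −((-0.099542) + (-0.099542) + (-0.099542) + (-0.354311) + (-0.099542) + (-0.099542) + (-0.318424) + (-0.207076) + (-0.099542) + (-0.099542) + (-0.099542) + (-0.099542)) = 1.775690.
With S = 12 species, ln S = 2.484907, so J = 1.775690/2.484907 = 0.714590, i.e. 0.7146 to 4 decimal places.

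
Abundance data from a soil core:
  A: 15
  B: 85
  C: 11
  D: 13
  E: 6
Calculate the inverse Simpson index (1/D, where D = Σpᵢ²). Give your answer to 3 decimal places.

2.173

Total N = 15+85+11+13+6 = 130, so the proportions are 0.115385, 0.653846, 0.084615, 0.1, 0.046154 (working shown to 6 dp, full precision carried).
D = 0.115385² + 0.653846² + 0.084615² + 0.1² + 0.046154² = 0.013314 + 0.427515 + 0.007160 + 0.010000 + 0.002130 = 0.460118.
So 1/D = 2.17335, i.e. 2.173 to 3 decimal places.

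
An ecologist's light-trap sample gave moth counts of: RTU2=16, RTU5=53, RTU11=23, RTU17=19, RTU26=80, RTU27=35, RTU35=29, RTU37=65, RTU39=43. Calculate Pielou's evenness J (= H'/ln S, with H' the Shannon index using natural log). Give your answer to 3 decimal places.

Total N = 16+53+23+19+80+35+29+65+43 = 363, so the proportions are 0.04408, 0.14601, 0.06336, 0.05234, 0.22039, 0.09642, 0.07989, 0.17906, 0.11846 (working shown to 5 dp, full precision carried).
H' = −Σ pᵢ ln pᵢ = −((-0.13760) + (-0.28093) + (-0.17481) + (-0.15441) + (-0.33331) + (-0.22553) + (-0.20189) + (-0.30799) + (-0.25269)) = 2.06915.
With S = 9 species, ln S = 2.19722, so J = 2.06915/2.19722 = 0.94171, i.e. 0.942 to 3 decimal places.

0.942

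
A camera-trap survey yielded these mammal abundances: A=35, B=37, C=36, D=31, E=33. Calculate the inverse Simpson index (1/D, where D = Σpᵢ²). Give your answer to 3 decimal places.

Total N = 35+37+36+31+33 = 172, so the proportions are 0.2034884, 0.2151163, 0.2093023, 0.1802326, 0.1918605 (working shown to 7 dp, full precision carried).
D = 0.2034884² + 0.2151163² + 0.2093023² + 0.1802326² + 0.1918605² = 0.0414075 + 0.0462750 + 0.0438075 + 0.0324838 + 0.0368104 = 0.2007842.
So 1/D = 4.98047, i.e. 4.980 to 3 decimal places.

4.980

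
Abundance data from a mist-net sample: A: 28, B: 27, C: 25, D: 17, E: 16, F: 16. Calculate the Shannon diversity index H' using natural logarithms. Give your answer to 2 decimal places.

1.76

Total N = 28+27+25+17+16+16 = 129, so the proportions are 0.2171, 0.2093, 0.1938, 0.1318, 0.124, 0.124 (working shown to 4 dp, full precision carried).
Each pᵢ ln pᵢ term: 0.2171×(-1.5276)=-0.3316, 0.2093×(-1.5640)=-0.3273, 0.1938×(-1.6409)=-0.3180, 0.1318×(-2.0266)=-0.2671, 0.124×(-2.0872)=-0.2589, 0.124×(-2.0872)=-0.2589.
Sum = -1.7618, so H' = 1.76.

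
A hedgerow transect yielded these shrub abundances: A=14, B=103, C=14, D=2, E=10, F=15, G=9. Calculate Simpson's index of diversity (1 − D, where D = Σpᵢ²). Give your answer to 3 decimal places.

Total N = 14+103+14+2+10+15+9 = 167, so the proportions are 0.08383, 0.61677, 0.08383, 0.01198, 0.05988, 0.08982, 0.05389 (working shown to 5 dp, full precision carried).
D = 0.08383² + 0.61677² + 0.08383² + 0.01198² + 0.05988² + 0.08982² + 0.05389² = 0.00703 + 0.38040 + 0.00703 + 0.00014 + 0.00359 + 0.00807 + 0.00290 = 0.40916.
So 1 − D = 0.59084, i.e. 0.591 to 3 decimal places.

0.591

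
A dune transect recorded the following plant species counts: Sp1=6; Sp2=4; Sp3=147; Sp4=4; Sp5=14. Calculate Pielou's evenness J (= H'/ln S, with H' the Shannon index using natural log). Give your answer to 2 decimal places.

Total N = 6+4+147+4+14 = 175, so the proportions are 0.0343, 0.0229, 0.84, 0.0229, 0.08 (working shown to 4 dp, full precision carried).
H' = −Σ pᵢ ln pᵢ = −((-0.1156) + (-0.0864) + (-0.1465) + (-0.0864) + (-0.2021)) = 0.6369.
With S = 5 species, ln S = 1.6094, so J = 0.6369/1.6094 = 0.3957, i.e. 0.40 to 2 decimal places.

0.40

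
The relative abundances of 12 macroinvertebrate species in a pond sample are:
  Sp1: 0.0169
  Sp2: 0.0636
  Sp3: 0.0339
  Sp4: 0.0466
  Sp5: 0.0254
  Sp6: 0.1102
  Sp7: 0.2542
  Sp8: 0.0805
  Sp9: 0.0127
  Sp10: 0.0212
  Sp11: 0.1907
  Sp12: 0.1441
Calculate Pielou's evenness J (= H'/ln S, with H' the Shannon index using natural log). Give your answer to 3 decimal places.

H' = −Σ pᵢ ln pᵢ = −((-0.06896) + (-0.17523) + (-0.11473) + (-0.14288) + (-0.09329) + (-0.24304) + (-0.34816) + (-0.20282) + (-0.05545) + (-0.08170) + (-0.31600) + (-0.27916)) = 2.12142 (working shown to 5 dp, full precision carried).
With S = 12 species, ln S = 2.48491, so J = 2.12142/2.48491 = 0.85372, i.e. 0.854 to 3 decimal places.

0.854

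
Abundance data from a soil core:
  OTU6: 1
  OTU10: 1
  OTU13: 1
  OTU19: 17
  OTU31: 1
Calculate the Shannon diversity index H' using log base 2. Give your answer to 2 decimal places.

1.08

Total N = 1+1+1+17+1 = 21, so the proportions are 0.0476, 0.0476, 0.0476, 0.8095, 0.0476 (working shown to 4 dp, full precision carried).
Each pᵢ log₂ pᵢ term: 0.0476×(-4.3923)=-0.2092, 0.0476×(-4.3923)=-0.2092, 0.0476×(-4.3923)=-0.2092, 0.8095×(-0.3049)=-0.2468, 0.0476×(-4.3923)=-0.2092.
Sum = -1.0834, so H' = 1.08.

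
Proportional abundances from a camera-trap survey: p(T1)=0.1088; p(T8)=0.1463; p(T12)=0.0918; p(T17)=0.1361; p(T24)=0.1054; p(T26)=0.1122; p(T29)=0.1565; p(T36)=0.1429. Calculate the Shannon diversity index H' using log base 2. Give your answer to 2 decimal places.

2.98

Each pᵢ log₂ pᵢ term (working shown to 4 dp, full precision carried): 0.1088×(-3.2002)=-0.3482, 0.1463×(-2.7730)=-0.4057, 0.0918×(-3.4454)=-0.3163, 0.1361×(-2.8773)=-0.3916, 0.1054×(-3.2461)=-0.3421, 0.1122×(-3.1559)=-0.3541, 0.1565×(-2.6758)=-0.4188, 0.1429×(-2.8069)=-0.4011.
Sum = -2.9778, so H' = 2.98.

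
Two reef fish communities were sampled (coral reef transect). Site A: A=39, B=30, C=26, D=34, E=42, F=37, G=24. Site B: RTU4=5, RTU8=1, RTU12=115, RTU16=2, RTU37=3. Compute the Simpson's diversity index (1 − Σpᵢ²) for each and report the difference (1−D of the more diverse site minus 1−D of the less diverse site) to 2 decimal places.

0.69

Site A: N=232, proportions 0.168103, 0.12931, 0.112069, 0.146552, 0.181034, 0.159483, 0.103448, giving 1−D = 0.852073 (working shown to 6 dp, full precision carried).
Site B: N=126, proportions 0.039683, 0.007937, 0.912698, 0.015873, 0.02381, giving 1−D = 0.164525.
Difference = |0.852073 − 0.164525| = 0.687548, i.e. 0.69 to 2 decimal places.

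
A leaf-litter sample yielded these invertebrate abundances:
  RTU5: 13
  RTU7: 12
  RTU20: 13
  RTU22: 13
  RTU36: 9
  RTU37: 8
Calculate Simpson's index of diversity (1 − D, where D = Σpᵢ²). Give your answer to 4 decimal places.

Total N = 13+12+13+13+9+8 = 68, so the proportions are 0.191176, 0.176471, 0.191176, 0.191176, 0.132353, 0.117647 (working shown to 6 dp, full precision carried).
D = 0.191176² + 0.176471² + 0.191176² + 0.191176² + 0.132353² + 0.117647² = 0.036548 + 0.031142 + 0.036548 + 0.036548 + 0.017517 + 0.013841 = 0.172145.
So 1 − D = 0.827855, i.e. 0.8279 to 4 decimal places.

0.8279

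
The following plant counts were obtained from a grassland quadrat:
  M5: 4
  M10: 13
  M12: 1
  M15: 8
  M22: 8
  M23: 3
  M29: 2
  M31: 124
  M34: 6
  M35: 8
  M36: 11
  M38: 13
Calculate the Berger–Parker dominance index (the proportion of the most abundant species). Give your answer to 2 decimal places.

Total N = 4+13+1+8+8+3+2+124+6+8+11+13 = 201, so the proportions are 0.0199, 0.0647, 0.005, 0.0398, 0.0398, 0.0149, 0.01, 0.6169, 0.0299, 0.0398, 0.0547, 0.0647 (working shown to 4 dp, full precision carried).
The largest proportion is 0.6169, i.e. d = 0.62 to 2 decimal places.

0.62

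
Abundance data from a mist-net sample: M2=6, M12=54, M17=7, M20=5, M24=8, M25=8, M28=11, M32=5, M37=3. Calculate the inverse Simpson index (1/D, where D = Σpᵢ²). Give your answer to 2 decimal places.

3.46

Total N = 6+54+7+5+8+8+11+5+3 = 107, so the proportions are 0.056075, 0.504673, 0.065421, 0.046729, 0.074766, 0.074766, 0.102804, 0.046729, 0.028037 (working shown to 6 dp, full precision carried).
D = 0.056075² + 0.504673² + 0.065421² + 0.046729² + 0.074766² + 0.074766² + 0.102804² + 0.046729² + 0.028037² = 0.003144 + 0.254695 + 0.004280 + 0.002184 + 0.005590 + 0.005590 + 0.010569 + 0.002184 + 0.000786 = 0.289021.
So 1/D = 3.4600, i.e. 3.46 to 2 decimal places.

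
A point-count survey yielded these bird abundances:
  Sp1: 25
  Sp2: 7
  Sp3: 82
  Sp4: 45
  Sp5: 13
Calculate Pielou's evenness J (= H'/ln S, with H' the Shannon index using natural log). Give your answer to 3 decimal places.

Total N = 25+7+82+45+13 = 172, so the proportions are 0.14535, 0.0407, 0.47674, 0.26163, 0.07558 (working shown to 5 dp, full precision carried).
H' = −Σ pᵢ ln pᵢ = −((-0.28032) + (-0.13030) + (-0.35316) + (-0.35080) + (-0.19519)) = 1.30977.
With S = 5 species, ln S = 1.60944, so J = 1.30977/1.60944 = 0.81381, i.e. 0.814 to 3 decimal places.

0.814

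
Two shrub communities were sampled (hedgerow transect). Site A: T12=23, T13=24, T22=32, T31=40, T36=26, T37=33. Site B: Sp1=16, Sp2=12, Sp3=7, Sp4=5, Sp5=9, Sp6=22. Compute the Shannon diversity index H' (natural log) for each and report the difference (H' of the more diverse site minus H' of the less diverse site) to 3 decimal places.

0.096

Site A: N=178, proportions 0.12921, 0.13483, 0.17978, 0.22472, 0.14607, 0.18539, giving H' = 1.77199 (working shown to 5 dp, full precision carried).
Site B: N=71, proportions 0.22535, 0.16901, 0.09859, 0.07042, 0.12676, 0.30986, giving H' = 1.67639.
Difference = |1.77199 − 1.67639| = 0.09560, i.e. 0.096 to 3 decimal places.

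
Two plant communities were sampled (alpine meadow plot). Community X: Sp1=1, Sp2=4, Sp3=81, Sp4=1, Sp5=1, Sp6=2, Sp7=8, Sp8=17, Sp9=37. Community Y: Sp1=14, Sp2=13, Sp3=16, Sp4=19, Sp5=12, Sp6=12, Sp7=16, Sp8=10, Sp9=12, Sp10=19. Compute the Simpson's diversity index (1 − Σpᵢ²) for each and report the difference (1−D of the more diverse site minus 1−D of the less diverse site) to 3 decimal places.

Community X: N=152, proportions 0.00658, 0.02632, 0.53289, 0.00658, 0.00658, 0.01316, 0.05263, 0.11184, 0.24342, giving 1−D = 0.64050 (working shown to 5 dp, full precision carried).
Community Y: N=143, proportions 0.0979, 0.09091, 0.11189, 0.13287, 0.08392, 0.08392, 0.11189, 0.06993, 0.08392, 0.13287, giving 1−D = 0.89579.
Difference = |0.64050 − 0.89579| = 0.25529, i.e. 0.255 to 3 decimal places.

0.255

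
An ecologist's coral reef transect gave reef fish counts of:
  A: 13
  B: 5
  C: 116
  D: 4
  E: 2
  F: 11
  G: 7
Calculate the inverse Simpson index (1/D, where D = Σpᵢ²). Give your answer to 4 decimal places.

Total N = 13+5+116+4+2+11+7 = 158, so the proportions are 0.0822785, 0.0316456, 0.7341772, 0.0253165, 0.0126582, 0.0696203, 0.0443038 (working shown to 7 dp, full precision carried).
D = 0.0822785² + 0.0316456² + 0.7341772² + 0.0253165² + 0.0126582² + 0.0696203² + 0.0443038² = 0.0067697 + 0.0010014 + 0.5390162 + 0.0006409 + 0.0001602 + 0.0048470 + 0.0019628 = 0.5543983.
So 1/D = 1.803757, i.e. 1.8038 to 4 decimal places.

1.8038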